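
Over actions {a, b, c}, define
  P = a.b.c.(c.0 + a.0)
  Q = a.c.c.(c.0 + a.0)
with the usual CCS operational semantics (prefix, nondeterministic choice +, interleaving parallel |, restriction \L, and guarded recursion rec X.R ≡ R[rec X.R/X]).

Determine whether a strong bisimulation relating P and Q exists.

P's transition system — 5 states:
  s0 = a.b.c.(c.0 + a.0) → —a→ s1
  s1 = b.c.(c.0 + a.0) → —b→ s2
  s2 = c.(c.0 + a.0) → —c→ s3
  s3 = c.0 + a.0 → —a→ s4, —c→ s4
  s4 = 0 → stopped
Q's transition system — 5 states:
  t0 = a.c.c.(c.0 + a.0) → —a→ t1
  t1 = c.c.(c.0 + a.0) → —c→ t2
  t2 = c.(c.0 + a.0) → —c→ t3
  t3 = c.0 + a.0 → —a→ t4, —c→ t4
  t4 = 0 → stopped
Coarsest stable partition (strong bisimilarity classes):
  B0 = {s0}
  B1 = {s1}
  B2 = {s2, t2}
  B3 = {s3, t3}
  B4 = {s4, t4}
  B5 = {t0}
  B6 = {t1}
s0 ∈ B0, t0 ∈ B5 → different blocks

NO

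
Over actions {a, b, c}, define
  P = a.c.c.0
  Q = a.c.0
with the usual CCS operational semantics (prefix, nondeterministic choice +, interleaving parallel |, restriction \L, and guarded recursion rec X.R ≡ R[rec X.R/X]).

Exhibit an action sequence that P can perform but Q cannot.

acc

LTS(P): 4 reachable states
  m0 = a.c.c.0 ⊢ ··a··> m1
  m1 = c.c.0 ⊢ ··c··> m2
  m2 = c.0 ⊢ ··c··> m3
  m3 = 0 ⊢ ∅
LTS(Q): 3 reachable states
  n0 = a.c.0 ⊢ ··a··> n1
  n1 = c.0 ⊢ ··c··> n2
  n2 = 0 ⊢ ∅
Executing acc from P (initial set {m0}):
  [1] a ⇒ {m1}
  [2] c ⇒ {m2}
  [3] c ⇒ {m3}
  ✓ P
Executing acc from Q (initial set {n0}):
  [1] a ⇒ {n1}
  [2] c ⇒ {n2}
  [3] c ⇒ ∅  — Q cannot continue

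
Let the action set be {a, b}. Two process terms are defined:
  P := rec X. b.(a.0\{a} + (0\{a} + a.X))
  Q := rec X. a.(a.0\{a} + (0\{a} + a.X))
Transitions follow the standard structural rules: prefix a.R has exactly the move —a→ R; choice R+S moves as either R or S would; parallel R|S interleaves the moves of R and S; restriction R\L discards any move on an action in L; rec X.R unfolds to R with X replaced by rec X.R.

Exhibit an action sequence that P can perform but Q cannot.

P's transition system — 3 states:
  u0 = rec X. b.(a.0\{a} + (0\{a} + a.X)) → =b=> u1
  u1 = a.0\{a} + (0\{a} + a.(rec X. b.(a.0\{a} + (0\{a} + a.X)))) → =a=> u0, =a=> u2
  u2 = 0\{a} → (no moves)
Q's transition system — 3 states:
  v0 = rec X. a.(a.0\{a} + (0\{a} + a.X)) → =a=> v1
  v1 = a.0\{a} + (0\{a} + a.(rec X. a.(a.0\{a} + (0\{a} + a.X)))) → =a=> v0, =a=> v2
  v2 = 0\{a} → (no moves)
Run σ = ⟨b⟩ on P: start {u0}
  [1] b ⇒ {u1}
  ✓ P
Run σ = ⟨b⟩ on Q: start {v0}
  [1] b ⇒ no successor for Q

b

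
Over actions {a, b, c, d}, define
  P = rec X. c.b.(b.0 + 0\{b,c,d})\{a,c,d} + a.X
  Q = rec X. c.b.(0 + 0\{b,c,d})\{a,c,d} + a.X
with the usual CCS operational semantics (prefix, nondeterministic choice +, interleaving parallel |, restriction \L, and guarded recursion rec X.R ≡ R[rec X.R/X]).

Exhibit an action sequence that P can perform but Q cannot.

cbb

Reachable graph of P (4 states):
  p0 = rec X. c.b.(b.0 + 0\{b,c,d})\{a,c,d} + a.X ⊢ -a-> p0, -c-> p1
  p1 = b.(b.0 + 0\{b,c,d})\{a,c,d} ⊢ -b-> p2
  p2 = (b.0 + 0\{b,c,d})\{a,c,d} ⊢ -b-> p3
  p3 = 0\{a,c,d} ⊢ ∅
Reachable graph of Q (3 states):
  q0 = rec X. c.b.(0 + 0\{b,c,d})\{a,c,d} + a.X ⊢ -a-> q0, -c-> q1
  q1 = b.(0 + 0\{b,c,d})\{a,c,d} ⊢ -b-> q2
  q2 = (0 + 0\{b,c,d})\{a,c,d} ⊢ ∅
Executing cbb from P (initial set {p0}):
  after c @ step 1: {p1}
  after b @ step 2: {p2}
  after b @ step 3: {p3}
  ✓ P
Executing cbb from Q (initial set {q0}):
  after c @ step 1: {q1}
  after b @ step 2: {q2}
  after b @ step 3: no successor for Q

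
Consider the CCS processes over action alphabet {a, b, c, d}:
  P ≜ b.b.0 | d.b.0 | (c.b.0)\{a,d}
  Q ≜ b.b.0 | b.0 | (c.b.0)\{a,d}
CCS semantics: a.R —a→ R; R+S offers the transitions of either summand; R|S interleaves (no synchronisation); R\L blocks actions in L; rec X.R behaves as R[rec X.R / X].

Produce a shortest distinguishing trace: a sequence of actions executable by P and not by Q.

d

P's transition system — 27 states:
  m0 = b.b.0 | d.b.0 | (c.b.0)\{a,d} has moves =b=> m1, =c=> m2, =d=> m3
  m1 = b.0 | d.b.0 | (c.b.0)\{a,d} has moves =b=> m4, =c=> m5, =d=> m6
  m2 = b.b.0 | d.b.0 | (b.0)\{a,d} has moves =b=> m5, =b=> m7, =d=> m8
  m3 = b.b.0 | b.0 | (c.b.0)\{a,d} has moves =b=> m6, =b=> m9, =c=> m8
  m4 = 0 | d.b.0 | (c.b.0)\{a,d} has moves =c=> m10, =d=> m11
  m5 = b.0 | d.b.0 | (b.0)\{a,d} has moves =b=> m10, =b=> m12, =d=> m13
  m6 = b.0 | b.0 | (c.b.0)\{a,d} has moves =b=> m11, =b=> m14, =c=> m13
  m7 = b.b.0 | d.b.0 | 0\{a,d} has moves =b=> m12, =d=> m15
  m8 = b.b.0 | b.0 | (b.0)\{a,d} has moves =b=> m13, =b=> m15, =b=> m16
  m9 = b.b.0 | 0 | (c.b.0)\{a,d} has moves =b=> m14, =c=> m16
  m10 = 0 | d.b.0 | (b.0)\{a,d} has moves =b=> m17, =d=> m18
  m11 = 0 | b.0 | (c.b.0)\{a,d} has moves =b=> m19, =c=> m18
  m12 = b.0 | d.b.0 | 0\{a,d} has moves =b=> m17, =d=> m20
  m13 = b.0 | b.0 | (b.0)\{a,d} has moves =b=> m18, =b=> m20, =b=> m21
  m14 = b.0 | 0 | (c.b.0)\{a,d} has moves =b=> m19, =c=> m21
  m15 = b.b.0 | b.0 | 0\{a,d} has moves =b=> m20, =b=> m22
  m16 = b.b.0 | 0 | (b.0)\{a,d} has moves =b=> m21, =b=> m22
  m17 = 0 | d.b.0 | 0\{a,d} has moves =d=> m23
  m18 = 0 | b.0 | (b.0)\{a,d} has moves =b=> m23, =b=> m24
  m19 = 0 | 0 | (c.b.0)\{a,d} has moves =c=> m24
  m20 = b.0 | b.0 | 0\{a,d} has moves =b=> m23, =b=> m25
  m21 = b.0 | 0 | (b.0)\{a,d} has moves =b=> m24, =b=> m25
  m22 = b.b.0 | 0 | 0\{a,d} has moves =b=> m25
  m23 = 0 | b.0 | 0\{a,d} has moves =b=> m26
  m24 = 0 | 0 | (b.0)\{a,d} has moves =b=> m26
  m25 = b.0 | 0 | 0\{a,d} has moves =b=> m26
  m26 = 0 | 0 | 0\{a,d} has moves stopped
Q's transition system — 18 states:
  n0 = b.b.0 | b.0 | (c.b.0)\{a,d} has moves =b=> n1, =b=> n2, =c=> n3
  n1 = b.0 | b.0 | (c.b.0)\{a,d} has moves =b=> n4, =b=> n5, =c=> n6
  n2 = b.b.0 | 0 | (c.b.0)\{a,d} has moves =b=> n5, =c=> n7
  n3 = b.b.0 | b.0 | (b.0)\{a,d} has moves =b=> n6, =b=> n7, =b=> n8
  n4 = 0 | b.0 | (c.b.0)\{a,d} has moves =b=> n9, =c=> n10
  n5 = b.0 | 0 | (c.b.0)\{a,d} has moves =b=> n9, =c=> n11
  n6 = b.0 | b.0 | (b.0)\{a,d} has moves =b=> n10, =b=> n11, =b=> n12
  n7 = b.b.0 | 0 | (b.0)\{a,d} has moves =b=> n11, =b=> n13
  n8 = b.b.0 | b.0 | 0\{a,d} has moves =b=> n12, =b=> n13
  n9 = 0 | 0 | (c.b.0)\{a,d} has moves =c=> n14
  n10 = 0 | b.0 | (b.0)\{a,d} has moves =b=> n14, =b=> n15
  n11 = b.0 | 0 | (b.0)\{a,d} has moves =b=> n14, =b=> n16
  n12 = b.0 | b.0 | 0\{a,d} has moves =b=> n15, =b=> n16
  n13 = b.b.0 | 0 | 0\{a,d} has moves =b=> n16
  n14 = 0 | 0 | (b.0)\{a,d} has moves =b=> n17
  n15 = 0 | b.0 | 0\{a,d} has moves =b=> n17
  n16 = b.0 | 0 | 0\{a,d} has moves =b=> n17
  n17 = 0 | 0 | 0\{a,d} has moves stopped
Executing d from P (initial set {m0}):
  [1] d ⇒ {m3}
  — P admits the full trace.
Executing d from Q (initial set {n0}):
  [1] d ⇒ no successor for Q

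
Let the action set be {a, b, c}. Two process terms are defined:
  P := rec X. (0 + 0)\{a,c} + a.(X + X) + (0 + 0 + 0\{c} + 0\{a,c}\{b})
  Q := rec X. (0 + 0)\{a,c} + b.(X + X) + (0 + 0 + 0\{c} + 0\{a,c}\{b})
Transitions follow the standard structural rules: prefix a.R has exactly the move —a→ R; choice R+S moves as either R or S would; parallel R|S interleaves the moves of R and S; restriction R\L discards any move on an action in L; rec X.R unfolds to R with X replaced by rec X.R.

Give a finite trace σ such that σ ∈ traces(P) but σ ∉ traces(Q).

a

P's transition system — 2 states:
  s0 = rec X. (0 + 0)\{a,c} + a.(X + X) + (0 + 0 + 0\{c} + 0\{a,c}\{b}) | —a→ s1
  s1 = (rec X. (0 + 0)\{a,c} + a.(X + X) + (0 + 0 + 0\{c} + 0\{a,c}\{b})) + (rec X. (0 + 0)\{a,c} + a.(X + X) + (0 + 0 + 0\{c} + 0\{a,c}\{b})) | —a→ s1
Q's transition system — 2 states:
  t0 = rec X. (0 + 0)\{a,c} + b.(X + X) + (0 + 0 + 0\{c} + 0\{a,c}\{b}) | —b→ t1
  t1 = (rec X. (0 + 0)\{a,c} + b.(X + X) + (0 + 0 + 0\{c} + 0\{a,c}\{b})) + (rec X. (0 + 0)\{a,c} + b.(X + X) + (0 + 0 + 0\{c} + 0\{a,c}\{b})) | —b→ t1
Run σ = ⟨a⟩ on P: start {s0}
  [1] a ⇒ {s1}
  — P admits the full trace.
Run σ = ⟨a⟩ on Q: start {t0}
  [1] a ⇒ ∅ (Q stuck)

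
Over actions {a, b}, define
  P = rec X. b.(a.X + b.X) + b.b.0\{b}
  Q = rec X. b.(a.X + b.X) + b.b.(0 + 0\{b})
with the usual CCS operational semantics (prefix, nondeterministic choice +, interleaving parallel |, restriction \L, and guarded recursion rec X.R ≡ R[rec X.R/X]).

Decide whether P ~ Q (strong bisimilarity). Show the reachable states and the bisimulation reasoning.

YES

P's transition system — 4 states:
  u0 = rec X. b.(a.X + b.X) + b.b.0\{b} ⊢ —b→ u1, —b→ u2
  u1 = a.(rec X. b.(a.X + b.X) + b.b.0\{b}) + b.(rec X. b.(a.X + b.X) + b.b.0\{b}) ⊢ —a→ u0, —b→ u0
  u2 = b.0\{b} ⊢ —b→ u3
  u3 = 0\{b} ⊢ stopped
Q's transition system — 4 states:
  v0 = rec X. b.(a.X + b.X) + b.b.(0 + 0\{b}) ⊢ —b→ v1, —b→ v2
  v1 = a.(rec X. b.(a.X + b.X) + b.b.(0 + 0\{b})) + b.(rec X. b.(a.X + b.X) + b.b.(0 + 0\{b})) ⊢ —a→ v0, —b→ v0
  v2 = b.(0 + 0\{b}) ⊢ —b→ v3
  v3 = 0 + 0\{b} ⊢ stopped
Partition-refinement fixed point:
  B0 = {u0, v0}
  B1 = {u1, v1}
  B2 = {u2, v2}
  B3 = {u3, v3}
u0 ∈ B0, v0 ∈ B0 → same block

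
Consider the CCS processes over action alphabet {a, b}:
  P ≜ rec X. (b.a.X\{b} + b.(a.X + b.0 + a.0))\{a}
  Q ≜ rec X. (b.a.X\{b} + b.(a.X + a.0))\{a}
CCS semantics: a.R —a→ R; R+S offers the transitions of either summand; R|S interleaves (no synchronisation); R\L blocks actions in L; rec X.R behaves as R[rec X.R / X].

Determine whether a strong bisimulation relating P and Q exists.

P's transition system — 4 states:
  u0 = rec X. (b.a.X\{b} + b.(a.X + b.0 + a.0))\{a} has moves =b=> u1, =b=> u2
  u1 = (a.(rec X. (b.a.X\{b} + b.(a.X + b.0 + a.0))\{a}) + b.0 + a.0)\{a} has moves =b=> u3
  u2 = (a.(rec X. (b.a.X\{b} + b.(a.X + b.0 + a.0))\{a})\{b})\{a} has moves ·
  u3 = 0\{a} has moves ·
Q's transition system — 3 states:
  v0 = rec X. (b.a.X\{b} + b.(a.X + a.0))\{a} has moves =b=> v1, =b=> v2
  v1 = (a.(rec X. (b.a.X\{b} + b.(a.X + a.0))\{a}) + a.0)\{a} has moves ·
  v2 = (a.(rec X. (b.a.X\{b} + b.(a.X + a.0))\{a})\{b})\{a} has moves ·
Partition-refinement fixed point:
  B0 = {u0}
  B1 = {u2, u3, v1, v2}
  B2 = {u1, v0}
u0 ∈ B0, v0 ∈ B2 → different blocks

NO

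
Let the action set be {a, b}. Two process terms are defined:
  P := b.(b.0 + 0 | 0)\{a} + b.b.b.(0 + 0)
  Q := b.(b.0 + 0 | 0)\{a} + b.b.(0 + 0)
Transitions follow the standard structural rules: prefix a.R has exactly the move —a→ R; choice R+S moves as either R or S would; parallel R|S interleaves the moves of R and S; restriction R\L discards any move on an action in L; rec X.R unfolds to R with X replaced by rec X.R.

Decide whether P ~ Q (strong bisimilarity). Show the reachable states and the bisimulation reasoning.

Reachable graph of P (6 states):
  u0 = b.(b.0 + 0 | 0)\{a} + b.b.b.(0 + 0) → -b-> u1, -b-> u2
  u1 = (b.0 + 0 | 0)\{a} → -b-> u3
  u2 = b.b.(0 + 0) → -b-> u4
  u3 = 0\{a} → deadlocked
  u4 = b.(0 + 0) → -b-> u5
  u5 = 0 + 0 → deadlocked
Reachable graph of Q (5 states):
  v0 = b.(b.0 + 0 | 0)\{a} + b.b.(0 + 0) → -b-> v1, -b-> v2
  v1 = (b.0 + 0 | 0)\{a} → -b-> v3
  v2 = b.(0 + 0) → -b-> v4
  v3 = 0\{a} → deadlocked
  v4 = 0 + 0 → deadlocked
Partition-refinement fixed point:
  B0 = {u0}
  B1 = {u2, v0}
  B2 = {u1, u4, v1, v2}
  B3 = {u3, u5, v3, v4}
u0 ∈ B0, v0 ∈ B1 → different blocks

P ≁ Q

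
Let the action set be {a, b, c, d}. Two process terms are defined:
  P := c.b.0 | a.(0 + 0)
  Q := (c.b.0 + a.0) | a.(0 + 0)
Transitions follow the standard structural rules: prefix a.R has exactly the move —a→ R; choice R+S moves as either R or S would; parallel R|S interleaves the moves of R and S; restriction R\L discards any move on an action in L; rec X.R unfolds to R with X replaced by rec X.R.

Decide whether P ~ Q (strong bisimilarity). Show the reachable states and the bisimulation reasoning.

Reachable graph of P (6 states):
  s0 = c.b.0 | a.(0 + 0) ⊢ =a=> s1, =c=> s2
  s1 = c.b.0 | (0 + 0) ⊢ =c=> s3
  s2 = b.0 | a.(0 + 0) ⊢ =a=> s3, =b=> s4
  s3 = b.0 | (0 + 0) ⊢ =b=> s5
  s4 = 0 | a.(0 + 0) ⊢ =a=> s5
  s5 = 0 | (0 + 0) ⊢ stopped
Reachable graph of Q (6 states):
  t0 = (c.b.0 + a.0) | a.(0 + 0) ⊢ =a=> t1, =a=> t2, =c=> t3
  t1 = (c.b.0 + a.0) | (0 + 0) ⊢ =a=> t4, =c=> t5
  t2 = 0 | a.(0 + 0) ⊢ =a=> t4
  t3 = b.0 | a.(0 + 0) ⊢ =a=> t5, =b=> t2
  t4 = 0 | (0 + 0) ⊢ stopped
  t5 = b.0 | (0 + 0) ⊢ =b=> t4
Coarsest stable partition (strong bisimilarity classes):
  B0 = {s0}
  B1 = {s2, t3}
  B2 = {s3, t5}
  B3 = {s5, t4}
  B4 = {s4, t2}
  B5 = {s1}
  B6 = {t0}
  B7 = {t1}
s0 ∈ B0, t0 ∈ B6 → different blocks

not bisimilar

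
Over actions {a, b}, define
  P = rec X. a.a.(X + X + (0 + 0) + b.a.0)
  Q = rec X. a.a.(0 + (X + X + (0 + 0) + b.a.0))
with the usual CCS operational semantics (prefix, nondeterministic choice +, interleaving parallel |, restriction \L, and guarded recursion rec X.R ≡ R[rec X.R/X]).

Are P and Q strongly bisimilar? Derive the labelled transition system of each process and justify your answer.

bisimilar

Reachable graph of P (5 states):
  m0 = rec X. a.a.(X + X + (0 + 0) + b.a.0) :: —a→ m1
  m1 = a.((rec X. a.a.(X + X + (0 + 0) + b.a.0)) + (rec X. a.a.(X + X + (0 + 0) + b.a.0)) + (0 + 0) + b.a.0) :: —a→ m2
  m2 = (rec X. a.a.(X + X + (0 + 0) + b.a.0)) + (rec X. a.a.(X + X + (0 + 0) + b.a.0)) + (0 + 0) + b.a.0 :: —a→ m1, —b→ m3
  m3 = a.0 :: —a→ m4
  m4 = 0 :: ∅
Reachable graph of Q (5 states):
  n0 = rec X. a.a.(0 + (X + X + (0 + 0) + b.a.0)) :: —a→ n1
  n1 = a.(0 + ((rec X. a.a.(0 + (X + X + (0 + 0) + b.a.0))) + (rec X. a.a.(0 + (X + X + (0 + 0) + b.a.0))) + (0 + 0) + b.a.0)) :: —a→ n2
  n2 = 0 + ((rec X. a.a.(0 + (X + X + (0 + 0) + b.a.0))) + (rec X. a.a.(0 + (X + X + (0 + 0) + b.a.0))) + (0 + 0) + b.a.0) :: —a→ n1, —b→ n3
  n3 = a.0 :: —a→ n4
  n4 = 0 :: ∅
Bisimilarity quotient blocks:
  B0 = {m0, n0}
  B1 = {m1, n1}
  B2 = {m2, n2}
  B3 = {m3, n3}
  B4 = {m4, n4}
m0 ∈ B0, n0 ∈ B0 → same block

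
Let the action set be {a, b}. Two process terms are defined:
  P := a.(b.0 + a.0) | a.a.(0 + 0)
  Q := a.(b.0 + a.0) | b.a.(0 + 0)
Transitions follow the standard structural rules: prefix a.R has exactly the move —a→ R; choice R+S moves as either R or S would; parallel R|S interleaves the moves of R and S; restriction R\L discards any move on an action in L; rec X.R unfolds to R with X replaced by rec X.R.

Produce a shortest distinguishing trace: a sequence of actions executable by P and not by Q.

aaa

Reachable graph of P (9 states):
  s0 = a.(b.0 + a.0) | a.a.(0 + 0) has moves --a--▸ s1, --a--▸ s2
  s1 = (b.0 + a.0) | a.a.(0 + 0) has moves --a--▸ s3, --a--▸ s4, --b--▸ s4
  s2 = a.(b.0 + a.0) | a.(0 + 0) has moves --a--▸ s3, --a--▸ s5
  s3 = (b.0 + a.0) | a.(0 + 0) has moves --a--▸ s6, --a--▸ s7, --b--▸ s7
  s4 = 0 | a.a.(0 + 0) has moves --a--▸ s7
  s5 = a.(b.0 + a.0) | (0 + 0) has moves --a--▸ s6
  s6 = (b.0 + a.0) | (0 + 0) has moves --a--▸ s8, --b--▸ s8
  s7 = 0 | a.(0 + 0) has moves --a--▸ s8
  s8 = 0 | (0 + 0) has moves ·
Reachable graph of Q (9 states):
  t0 = a.(b.0 + a.0) | b.a.(0 + 0) has moves --a--▸ t1, --b--▸ t2
  t1 = (b.0 + a.0) | b.a.(0 + 0) has moves --a--▸ t3, --b--▸ t3, --b--▸ t4
  t2 = a.(b.0 + a.0) | a.(0 + 0) has moves --a--▸ t4, --a--▸ t5
  t3 = 0 | b.a.(0 + 0) has moves --b--▸ t6
  t4 = (b.0 + a.0) | a.(0 + 0) has moves --a--▸ t6, --a--▸ t7, --b--▸ t6
  t5 = a.(b.0 + a.0) | (0 + 0) has moves --a--▸ t7
  t6 = 0 | a.(0 + 0) has moves --a--▸ t8
  t7 = (b.0 + a.0) | (0 + 0) has moves --a--▸ t8, --b--▸ t8
  t8 = 0 | (0 + 0) has moves ·
Executing aaa from P (initial set {s0}):
  step 1 (a): {s1, s2}
  step 2 (a): {s3, s4, s5}
  step 3 (a): {s6, s7}
  P completes σ.
Executing aaa from Q (initial set {t0}):
  step 1 (a): {t1}
  step 2 (a): {t3}
  step 3 (a): ∅  — Q cannot continue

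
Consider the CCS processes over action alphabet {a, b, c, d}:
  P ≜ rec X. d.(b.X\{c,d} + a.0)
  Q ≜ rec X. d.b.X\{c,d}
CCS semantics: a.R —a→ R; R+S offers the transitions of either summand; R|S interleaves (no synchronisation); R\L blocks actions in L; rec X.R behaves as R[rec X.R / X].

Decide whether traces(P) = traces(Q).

traces(P) ≠ traces(Q) — witness ⟨da⟩

LTS(P): 4 reachable states
  u0 = rec X. d.(b.X\{c,d} + a.0) :: -d-> u1
  u1 = b.(rec X. d.(b.X\{c,d} + a.0))\{c,d} + a.0 :: -a-> u2, -b-> u3
  u2 = 0 :: ·
  u3 = (rec X. d.(b.X\{c,d} + a.0))\{c,d} :: ·
LTS(Q): 3 reachable states
  v0 = rec X. d.b.X\{c,d} :: -d-> v1
  v1 = b.(rec X. d.b.X\{c,d})\{c,d} :: -b-> v2
  v2 = (rec X. d.b.X\{c,d})\{c,d} :: ·
Run σ = ⟨da⟩ on P: start {u0}
  after d @ step 1: {u1}
  after a @ step 2: {u2}
  ✓ P
Run σ = ⟨da⟩ on Q: start {v0}
  after d @ step 1: {v1}
  after a @ step 2: ∅  — Q cannot continue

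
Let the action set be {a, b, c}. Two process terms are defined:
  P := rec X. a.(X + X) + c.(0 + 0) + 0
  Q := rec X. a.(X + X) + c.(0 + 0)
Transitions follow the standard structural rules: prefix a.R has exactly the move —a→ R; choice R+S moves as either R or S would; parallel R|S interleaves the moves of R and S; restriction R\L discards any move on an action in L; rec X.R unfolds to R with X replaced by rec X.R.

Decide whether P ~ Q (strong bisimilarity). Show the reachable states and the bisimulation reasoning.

bisimilar

LTS(P): 3 reachable states
  m0 = rec X. a.(X + X) + c.(0 + 0) + 0 has moves =a=> m1, =c=> m2
  m1 = (rec X. a.(X + X) + c.(0 + 0) + 0) + (rec X. a.(X + X) + c.(0 + 0) + 0) has moves =a=> m1, =c=> m2
  m2 = 0 + 0 has moves deadlocked
LTS(Q): 3 reachable states
  n0 = rec X. a.(X + X) + c.(0 + 0) has moves =a=> n1, =c=> n2
  n1 = (rec X. a.(X + X) + c.(0 + 0)) + (rec X. a.(X + X) + c.(0 + 0)) has moves =a=> n1, =c=> n2
  n2 = 0 + 0 has moves deadlocked
Bisimilarity quotient blocks:
  B0 = {m0, m1, n0, n1}
  B1 = {m2, n2}
m0 ∈ B0, n0 ∈ B0 → same block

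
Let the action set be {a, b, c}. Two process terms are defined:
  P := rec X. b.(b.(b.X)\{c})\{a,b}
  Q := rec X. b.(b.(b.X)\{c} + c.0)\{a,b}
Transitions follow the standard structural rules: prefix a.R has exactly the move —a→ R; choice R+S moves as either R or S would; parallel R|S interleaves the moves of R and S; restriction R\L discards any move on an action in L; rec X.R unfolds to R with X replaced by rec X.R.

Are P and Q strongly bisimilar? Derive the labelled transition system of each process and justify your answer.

not bisimilar

P's transition system — 2 states:
  u0 = rec X. b.(b.(b.X)\{c})\{a,b} → ··b··> u1
  u1 = (b.(b.(rec X. b.(b.(b.X)\{c})\{a,b}))\{c})\{a,b} → ∅
Q's transition system — 3 states:
  v0 = rec X. b.(b.(b.X)\{c} + c.0)\{a,b} → ··b··> v1
  v1 = (b.(b.(rec X. b.(b.(b.X)\{c} + c.0)\{a,b}))\{c} + c.0)\{a,b} → ··c··> v2
  v2 = 0\{a,b} → ∅
Coarsest stable partition (strong bisimilarity classes):
  B0 = {u0}
  B1 = {u1, v2}
  B2 = {v0}
  B3 = {v1}
u0 ∈ B0, v0 ∈ B2 → different blocks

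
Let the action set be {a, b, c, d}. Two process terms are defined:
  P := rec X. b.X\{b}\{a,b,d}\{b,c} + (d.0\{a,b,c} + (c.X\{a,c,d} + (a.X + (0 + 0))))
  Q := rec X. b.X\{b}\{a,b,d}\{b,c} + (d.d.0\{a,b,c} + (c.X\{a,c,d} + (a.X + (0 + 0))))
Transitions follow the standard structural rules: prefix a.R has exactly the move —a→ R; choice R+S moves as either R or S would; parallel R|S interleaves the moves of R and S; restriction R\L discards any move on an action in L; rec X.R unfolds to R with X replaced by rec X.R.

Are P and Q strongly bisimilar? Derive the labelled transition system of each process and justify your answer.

P's transition system — 5 states:
  s0 = rec X. b.X\{b}\{a,b,d}\{b,c} + (d.0\{a,b,c} + (c.X\{a,c,d} + (a.X + (0 + 0)))) has moves =a=> s0, =b=> s1, =c=> s2, =d=> s3
  s1 = (rec X. b.X\{b}\{a,b,d}\{b,c} + (d.0\{a,b,c} + (c.X\{a,c,d} + (a.X + (0 + 0)))))\{b}\{a,b,d}\{b,c} has moves ·
  s2 = (rec X. b.X\{b}\{a,b,d}\{b,c} + (d.0\{a,b,c} + (c.X\{a,c,d} + (a.X + (0 + 0)))))\{a,c,d} has moves =b=> s4
  s3 = 0\{a,b,c} has moves ·
  s4 = (rec X. b.X\{b}\{a,b,d}\{b,c} + (d.0\{a,b,c} + (c.X\{a,c,d} + (a.X + (0 + 0)))))\{b}\{a,b,d}\{b,c}\{a,c,d} has moves ·
Q's transition system — 6 states:
  t0 = rec X. b.X\{b}\{a,b,d}\{b,c} + (d.d.0\{a,b,c} + (c.X\{a,c,d} + (a.X + (0 + 0)))) has moves =a=> t0, =b=> t1, =c=> t2, =d=> t3
  t1 = (rec X. b.X\{b}\{a,b,d}\{b,c} + (d.d.0\{a,b,c} + (c.X\{a,c,d} + (a.X + (0 + 0)))))\{b}\{a,b,d}\{b,c} has moves ·
  t2 = (rec X. b.X\{b}\{a,b,d}\{b,c} + (d.d.0\{a,b,c} + (c.X\{a,c,d} + (a.X + (0 + 0)))))\{a,c,d} has moves =b=> t4
  t3 = d.0\{a,b,c} has moves =d=> t5
  t4 = (rec X. b.X\{b}\{a,b,d}\{b,c} + (d.d.0\{a,b,c} + (c.X\{a,c,d} + (a.X + (0 + 0)))))\{b}\{a,b,d}\{b,c}\{a,c,d} has moves ·
  t5 = 0\{a,b,c} has moves ·
Bisimilarity quotient blocks:
  B0 = {s0}
  B1 = {s1, s3, s4, t1, t4, t5}
  B2 = {s2, t2}
  B3 = {t0}
  B4 = {t3}
s0 ∈ B0, t0 ∈ B3 → different blocks

not bisimilar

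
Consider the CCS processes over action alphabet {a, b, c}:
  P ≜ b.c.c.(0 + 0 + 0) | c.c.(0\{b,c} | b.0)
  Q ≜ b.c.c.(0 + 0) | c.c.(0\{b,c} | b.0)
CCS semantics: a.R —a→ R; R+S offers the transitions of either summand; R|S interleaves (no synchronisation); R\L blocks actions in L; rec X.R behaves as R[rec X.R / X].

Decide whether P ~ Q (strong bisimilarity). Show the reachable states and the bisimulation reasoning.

P ~ Q

Reachable graph of P (16 states):
  p0 = b.c.c.(0 + 0 + 0) | c.c.(0\{b,c} | b.0) :: --b--▸ p1, --c--▸ p2
  p1 = c.c.(0 + 0 + 0) | c.c.(0\{b,c} | b.0) :: --c--▸ p3, --c--▸ p4
  p2 = b.c.c.(0 + 0 + 0) | c.(0\{b,c} | b.0) :: --b--▸ p4, --c--▸ p5
  p3 = c.(0 + 0 + 0) | c.c.(0\{b,c} | b.0) :: --c--▸ p6, --c--▸ p7
  p4 = c.c.(0 + 0 + 0) | c.(0\{b,c} | b.0) :: --c--▸ p7, --c--▸ p8
  p5 = b.c.c.(0 + 0 + 0) | (0\{b,c} | b.0) :: --b--▸ p8, --b--▸ p9
  p6 = (0 + 0 + 0) | c.c.(0\{b,c} | b.0) :: --c--▸ p10
  p7 = c.(0 + 0 + 0) | c.(0\{b,c} | b.0) :: --c--▸ p10, --c--▸ p11
  p8 = c.c.(0 + 0 + 0) | (0\{b,c} | b.0) :: --b--▸ p12, --c--▸ p11
  p9 = b.c.c.(0 + 0 + 0) | (0\{b,c} | 0) :: --b--▸ p12
  p10 = (0 + 0 + 0) | c.(0\{b,c} | b.0) :: --c--▸ p13
  p11 = c.(0 + 0 + 0) | (0\{b,c} | b.0) :: --b--▸ p14, --c--▸ p13
  p12 = c.c.(0 + 0 + 0) | (0\{b,c} | 0) :: --c--▸ p14
  p13 = (0 + 0 + 0) | (0\{b,c} | b.0) :: --b--▸ p15
  p14 = c.(0 + 0 + 0) | (0\{b,c} | 0) :: --c--▸ p15
  p15 = (0 + 0 + 0) | (0\{b,c} | 0) :: ∅
Reachable graph of Q (16 states):
  q0 = b.c.c.(0 + 0) | c.c.(0\{b,c} | b.0) :: --b--▸ q1, --c--▸ q2
  q1 = c.c.(0 + 0) | c.c.(0\{b,c} | b.0) :: --c--▸ q3, --c--▸ q4
  q2 = b.c.c.(0 + 0) | c.(0\{b,c} | b.0) :: --b--▸ q4, --c--▸ q5
  q3 = c.(0 + 0) | c.c.(0\{b,c} | b.0) :: --c--▸ q6, --c--▸ q7
  q4 = c.c.(0 + 0) | c.(0\{b,c} | b.0) :: --c--▸ q7, --c--▸ q8
  q5 = b.c.c.(0 + 0) | (0\{b,c} | b.0) :: --b--▸ q8, --b--▸ q9
  q6 = (0 + 0) | c.c.(0\{b,c} | b.0) :: --c--▸ q10
  q7 = c.(0 + 0) | c.(0\{b,c} | b.0) :: --c--▸ q10, --c--▸ q11
  q8 = c.c.(0 + 0) | (0\{b,c} | b.0) :: --b--▸ q12, --c--▸ q11
  q9 = b.c.c.(0 + 0) | (0\{b,c} | 0) :: --b--▸ q12
  q10 = (0 + 0) | c.(0\{b,c} | b.0) :: --c--▸ q13
  q11 = c.(0 + 0) | (0\{b,c} | b.0) :: --b--▸ q14, --c--▸ q13
  q12 = c.c.(0 + 0) | (0\{b,c} | 0) :: --c--▸ q14
  q13 = (0 + 0) | (0\{b,c} | b.0) :: --b--▸ q15
  q14 = c.(0 + 0) | (0\{b,c} | 0) :: --c--▸ q15
  q15 = (0 + 0) | (0\{b,c} | 0) :: ∅
Coarsest stable partition (strong bisimilarity classes):
  B0 = {p0, q0}
  B1 = {p1, q1}
  B2 = {p4, q4}
  B3 = {p7, q7}
  B4 = {p10, q10}
  B5 = {p13, q13}
  B6 = {p15, q15}
  B7 = {p11, q11}
  B8 = {p14, q14}
  B9 = {p8, q8}
  B10 = {p12, q12}
  B11 = {p3, q3}
  B12 = {p6, q6}
  B13 = {p2, q2}
  B14 = {p5, q5}
  B15 = {p9, q9}
p0 ∈ B0, q0 ∈ B0 → same block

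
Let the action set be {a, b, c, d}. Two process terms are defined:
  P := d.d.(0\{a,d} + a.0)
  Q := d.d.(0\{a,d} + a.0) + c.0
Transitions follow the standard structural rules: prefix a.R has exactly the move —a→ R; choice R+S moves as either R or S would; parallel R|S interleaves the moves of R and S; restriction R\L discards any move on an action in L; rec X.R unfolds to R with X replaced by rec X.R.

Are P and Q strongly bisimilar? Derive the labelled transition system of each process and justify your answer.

P ≁ Q

LTS(P): 4 reachable states
  u0 = d.d.(0\{a,d} + a.0) ⊢ ··d··> u1
  u1 = d.(0\{a,d} + a.0) ⊢ ··d··> u2
  u2 = 0\{a,d} + a.0 ⊢ ··a··> u3
  u3 = 0 ⊢ ·
LTS(Q): 4 reachable states
  v0 = d.d.(0\{a,d} + a.0) + c.0 ⊢ ··c··> v1, ··d··> v2
  v1 = 0 ⊢ ·
  v2 = d.(0\{a,d} + a.0) ⊢ ··d··> v3
  v3 = 0\{a,d} + a.0 ⊢ ··a··> v1
Bisimilarity quotient blocks:
  B0 = {u0}
  B1 = {u1, v2}
  B2 = {u2, v3}
  B3 = {u3, v1}
  B4 = {v0}
u0 ∈ B0, v0 ∈ B4 → different blocks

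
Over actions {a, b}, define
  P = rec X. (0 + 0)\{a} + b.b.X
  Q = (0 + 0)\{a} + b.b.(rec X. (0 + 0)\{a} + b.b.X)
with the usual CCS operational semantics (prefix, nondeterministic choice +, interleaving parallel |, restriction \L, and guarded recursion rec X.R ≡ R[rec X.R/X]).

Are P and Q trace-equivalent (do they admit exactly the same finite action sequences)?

YES

LTS(P): 2 reachable states
  p0 = rec X. (0 + 0)\{a} + b.b.X → -b-> p1
  p1 = b.(rec X. (0 + 0)\{a} + b.b.X) → -b-> p0
LTS(Q): 3 reachable states
  q0 = (0 + 0)\{a} + b.b.(rec X. (0 + 0)\{a} + b.b.X) → -b-> q1
  q1 = b.(rec X. (0 + 0)\{a} + b.b.X) → -b-> q2
  q2 = rec X. (0 + 0)\{a} + b.b.X → -b-> q1
Bisimilarity quotient blocks:
  B0 = {p0, p1, q0, q1, q2}
p0 ∈ B0, q0 ∈ B0 → same block
Bisimilar ⇒ trace-equivalent.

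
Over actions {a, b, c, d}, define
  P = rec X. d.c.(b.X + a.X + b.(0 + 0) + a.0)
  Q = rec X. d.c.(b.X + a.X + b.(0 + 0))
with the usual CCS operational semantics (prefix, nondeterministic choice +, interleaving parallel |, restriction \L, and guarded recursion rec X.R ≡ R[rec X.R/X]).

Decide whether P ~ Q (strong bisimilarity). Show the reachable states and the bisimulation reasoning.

P's transition system — 5 states:
  s0 = rec X. d.c.(b.X + a.X + b.(0 + 0) + a.0) | ··d··> s1
  s1 = c.(b.(rec X. d.c.(b.X + a.X + b.(0 + 0) + a.0)) + a.(rec X. d.c.(b.X + a.X + b.(0 + 0) + a.0)) + b.(0 + 0) + a.0) | ··c··> s2
  s2 = b.(rec X. d.c.(b.X + a.X + b.(0 + 0) + a.0)) + a.(rec X. d.c.(b.X + a.X + b.(0 + 0) + a.0)) + b.(0 + 0) + a.0 | ··a··> s0, ··a··> s3, ··b··> s0, ··b··> s4
  s3 = 0 | ∅
  s4 = 0 + 0 | ∅
Q's transition system — 4 states:
  t0 = rec X. d.c.(b.X + a.X + b.(0 + 0)) | ··d··> t1
  t1 = c.(b.(rec X. d.c.(b.X + a.X + b.(0 + 0))) + a.(rec X. d.c.(b.X + a.X + b.(0 + 0))) + b.(0 + 0)) | ··c··> t2
  t2 = b.(rec X. d.c.(b.X + a.X + b.(0 + 0))) + a.(rec X. d.c.(b.X + a.X + b.(0 + 0))) + b.(0 + 0) | ··a··> t0, ··b··> t0, ··b··> t3
  t3 = 0 + 0 | ∅
Bisimilarity quotient blocks:
  B0 = {s0}
  B1 = {s1}
  B2 = {s2}
  B3 = {s3, s4, t3}
  B4 = {t0}
  B5 = {t1}
  B6 = {t2}
s0 ∈ B0, t0 ∈ B4 → different blocks

not bisimilar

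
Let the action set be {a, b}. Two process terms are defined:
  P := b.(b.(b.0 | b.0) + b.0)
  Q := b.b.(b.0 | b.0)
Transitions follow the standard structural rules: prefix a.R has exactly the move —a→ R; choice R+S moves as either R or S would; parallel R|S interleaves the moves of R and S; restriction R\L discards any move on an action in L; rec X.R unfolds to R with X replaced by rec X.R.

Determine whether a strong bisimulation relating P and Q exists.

P's transition system — 7 states:
  s0 = b.(b.(b.0 | b.0) + b.0) :: =b=> s1
  s1 = b.(b.0 | b.0) + b.0 :: =b=> s2, =b=> s3
  s2 = 0 :: ∅
  s3 = b.0 | b.0 :: =b=> s4, =b=> s5
  s4 = 0 | b.0 :: =b=> s6
  s5 = b.0 | 0 :: =b=> s6
  s6 = 0 | 0 :: ∅
Q's transition system — 6 states:
  t0 = b.b.(b.0 | b.0) :: =b=> t1
  t1 = b.(b.0 | b.0) :: =b=> t2
  t2 = b.0 | b.0 :: =b=> t3, =b=> t4
  t3 = 0 | b.0 :: =b=> t5
  t4 = b.0 | 0 :: =b=> t5
  t5 = 0 | 0 :: ∅
Partition-refinement fixed point:
  B0 = {s0}
  B1 = {s1}
  B2 = {s3, t2}
  B3 = {s4, s5, t3, t4}
  B4 = {s2, s6, t5}
  B5 = {t0}
  B6 = {t1}
s0 ∈ B0, t0 ∈ B5 → different blocks

NO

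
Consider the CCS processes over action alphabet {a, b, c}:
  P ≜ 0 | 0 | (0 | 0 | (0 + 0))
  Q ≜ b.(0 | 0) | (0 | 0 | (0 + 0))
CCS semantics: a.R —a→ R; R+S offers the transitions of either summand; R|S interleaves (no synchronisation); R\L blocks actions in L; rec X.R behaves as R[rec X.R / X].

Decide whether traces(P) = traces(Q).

LTS(P): 1 reachable states
  u0 = 0 | 0 | (0 | 0 | (0 + 0)) :: ·
LTS(Q): 2 reachable states
  v0 = b.(0 | 0) | (0 | 0 | (0 + 0)) :: —b→ v1
  v1 = 0 | 0 | (0 | 0 | (0 + 0)) :: ·
Executing b from Q (initial set {v0}):
  [1] b ⇒ {v1}
  Q completes σ.
Executing b from P (initial set {u0}):
  [1] b ⇒ ∅ (P stuck)

traces(P) ≠ traces(Q) — witness ⟨b⟩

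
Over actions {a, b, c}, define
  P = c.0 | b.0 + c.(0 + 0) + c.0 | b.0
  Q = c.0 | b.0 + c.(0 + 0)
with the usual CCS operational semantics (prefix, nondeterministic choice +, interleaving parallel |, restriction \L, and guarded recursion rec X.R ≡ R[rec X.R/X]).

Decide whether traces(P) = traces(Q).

traces(P) = traces(Q)

Reachable graph of P (5 states):
  p0 = c.0 | b.0 + c.(0 + 0) + c.0 | b.0 :: --b--▸ p1, --c--▸ p2, --c--▸ p3
  p1 = c.0 | 0 :: --c--▸ p4
  p2 = 0 + 0 :: stopped
  p3 = 0 | b.0 :: --b--▸ p4
  p4 = 0 | 0 :: stopped
Reachable graph of Q (5 states):
  q0 = c.0 | b.0 + c.(0 + 0) :: --b--▸ q1, --c--▸ q2, --c--▸ q3
  q1 = c.0 | 0 :: --c--▸ q4
  q2 = 0 + 0 :: stopped
  q3 = 0 | b.0 :: --b--▸ q4
  q4 = 0 | 0 :: stopped
Bisimilarity quotient blocks:
  B0 = {p0, q0}
  B1 = {p1, q1}
  B2 = {p2, p4, q2, q4}
  B3 = {p3, q3}
p0 ∈ B0, q0 ∈ B0 → same block
Bisimilar ⇒ trace-equivalent.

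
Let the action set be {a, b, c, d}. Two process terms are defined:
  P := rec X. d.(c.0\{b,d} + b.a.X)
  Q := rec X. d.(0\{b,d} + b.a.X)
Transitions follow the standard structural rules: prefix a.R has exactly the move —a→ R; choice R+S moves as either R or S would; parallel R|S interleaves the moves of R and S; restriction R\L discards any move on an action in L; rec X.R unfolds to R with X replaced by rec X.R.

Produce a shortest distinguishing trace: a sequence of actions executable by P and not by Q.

Reachable graph of P (4 states):
  u0 = rec X. d.(c.0\{b,d} + b.a.X) :: --d--▸ u1
  u1 = c.0\{b,d} + b.a.(rec X. d.(c.0\{b,d} + b.a.X)) :: --b--▸ u2, --c--▸ u3
  u2 = a.(rec X. d.(c.0\{b,d} + b.a.X)) :: --a--▸ u0
  u3 = 0\{b,d} :: stopped
Reachable graph of Q (3 states):
  v0 = rec X. d.(0\{b,d} + b.a.X) :: --d--▸ v1
  v1 = 0\{b,d} + b.a.(rec X. d.(0\{b,d} + b.a.X)) :: --b--▸ v2
  v2 = a.(rec X. d.(0\{b,d} + b.a.X)) :: --a--▸ v0
Trace ⟨dc⟩ through P, begin at {u0}:
  after d @ step 1: {u1}
  after c @ step 2: {u3}
  — P admits the full trace.
Trace ⟨dc⟩ through Q, begin at {v0}:
  after d @ step 1: {v1}
  after c @ step 2: ∅  — Q cannot continue

dc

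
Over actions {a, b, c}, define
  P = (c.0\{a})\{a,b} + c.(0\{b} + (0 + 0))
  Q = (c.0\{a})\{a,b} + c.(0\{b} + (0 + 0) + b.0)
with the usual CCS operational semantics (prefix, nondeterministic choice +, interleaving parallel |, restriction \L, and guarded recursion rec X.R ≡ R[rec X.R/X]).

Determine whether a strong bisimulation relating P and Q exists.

NO

Reachable graph of P (3 states):
  s0 = (c.0\{a})\{a,b} + c.(0\{b} + (0 + 0)) | -c-> s1, -c-> s2
  s1 = 0\{a}\{a,b} | stopped
  s2 = 0\{b} + (0 + 0) | stopped
Reachable graph of Q (4 states):
  t0 = (c.0\{a})\{a,b} + c.(0\{b} + (0 + 0) + b.0) | -c-> t1, -c-> t2
  t1 = 0\{a}\{a,b} | stopped
  t2 = 0\{b} + (0 + 0) + b.0 | -b-> t3
  t3 = 0 | stopped
Partition-refinement fixed point:
  B0 = {s0}
  B1 = {s1, s2, t1, t3}
  B2 = {t0}
  B3 = {t2}
s0 ∈ B0, t0 ∈ B2 → different blocks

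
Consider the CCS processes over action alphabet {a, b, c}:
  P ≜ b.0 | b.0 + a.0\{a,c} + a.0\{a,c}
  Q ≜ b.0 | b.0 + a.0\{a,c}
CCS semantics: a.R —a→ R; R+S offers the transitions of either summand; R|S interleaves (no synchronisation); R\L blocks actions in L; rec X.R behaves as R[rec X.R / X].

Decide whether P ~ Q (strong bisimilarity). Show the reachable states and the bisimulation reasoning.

P ~ Q

P's transition system — 5 states:
  s0 = b.0 | b.0 + a.0\{a,c} + a.0\{a,c} | --a--▸ s1, --b--▸ s2, --b--▸ s3
  s1 = 0\{a,c} | ∅
  s2 = 0 | b.0 | --b--▸ s4
  s3 = b.0 | 0 | --b--▸ s4
  s4 = 0 | 0 | ∅
Q's transition system — 5 states:
  t0 = b.0 | b.0 + a.0\{a,c} | --a--▸ t1, --b--▸ t2, --b--▸ t3
  t1 = 0\{a,c} | ∅
  t2 = 0 | b.0 | --b--▸ t4
  t3 = b.0 | 0 | --b--▸ t4
  t4 = 0 | 0 | ∅
Coarsest stable partition (strong bisimilarity classes):
  B0 = {s0, t0}
  B1 = {s2, s3, t2, t3}
  B2 = {s1, s4, t1, t4}
s0 ∈ B0, t0 ∈ B0 → same block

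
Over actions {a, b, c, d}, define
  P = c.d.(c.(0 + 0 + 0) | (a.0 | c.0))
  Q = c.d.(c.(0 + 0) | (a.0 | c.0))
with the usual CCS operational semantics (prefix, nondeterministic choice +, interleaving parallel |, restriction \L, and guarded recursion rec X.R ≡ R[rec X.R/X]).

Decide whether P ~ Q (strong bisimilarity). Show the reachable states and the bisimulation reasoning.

bisimilar

LTS(P): 10 reachable states
  s0 = c.d.(c.(0 + 0 + 0) | (a.0 | c.0)) ⊢ —c→ s1
  s1 = d.(c.(0 + 0 + 0) | (a.0 | c.0)) ⊢ —d→ s2
  s2 = c.(0 + 0 + 0) | (a.0 | c.0) ⊢ —a→ s3, —c→ s4, —c→ s5
  s3 = c.(0 + 0 + 0) | (0 | c.0) ⊢ —c→ s6, —c→ s7
  s4 = (0 + 0 + 0) | (a.0 | c.0) ⊢ —a→ s6, —c→ s8
  s5 = c.(0 + 0 + 0) | (a.0 | 0) ⊢ —a→ s7, —c→ s8
  s6 = (0 + 0 + 0) | (0 | c.0) ⊢ —c→ s9
  s7 = c.(0 + 0 + 0) | (0 | 0) ⊢ —c→ s9
  s8 = (0 + 0 + 0) | (a.0 | 0) ⊢ —a→ s9
  s9 = (0 + 0 + 0) | (0 | 0) ⊢ deadlocked
LTS(Q): 10 reachable states
  t0 = c.d.(c.(0 + 0) | (a.0 | c.0)) ⊢ —c→ t1
  t1 = d.(c.(0 + 0) | (a.0 | c.0)) ⊢ —d→ t2
  t2 = c.(0 + 0) | (a.0 | c.0) ⊢ —a→ t3, —c→ t4, —c→ t5
  t3 = c.(0 + 0) | (0 | c.0) ⊢ —c→ t6, —c→ t7
  t4 = (0 + 0) | (a.0 | c.0) ⊢ —a→ t6, —c→ t8
  t5 = c.(0 + 0) | (a.0 | 0) ⊢ —a→ t7, —c→ t8
  t6 = (0 + 0) | (0 | c.0) ⊢ —c→ t9
  t7 = c.(0 + 0) | (0 | 0) ⊢ —c→ t9
  t8 = (0 + 0) | (a.0 | 0) ⊢ —a→ t9
  t9 = (0 + 0) | (0 | 0) ⊢ deadlocked
Partition-refinement fixed point:
  B0 = {s0, t0}
  B1 = {s1, t1}
  B2 = {s2, t2}
  B3 = {s4, s5, t4, t5}
  B4 = {s6, s7, t6, t7}
  B5 = {s9, t9}
  B6 = {s8, t8}
  B7 = {s3, t3}
s0 ∈ B0, t0 ∈ B0 → same block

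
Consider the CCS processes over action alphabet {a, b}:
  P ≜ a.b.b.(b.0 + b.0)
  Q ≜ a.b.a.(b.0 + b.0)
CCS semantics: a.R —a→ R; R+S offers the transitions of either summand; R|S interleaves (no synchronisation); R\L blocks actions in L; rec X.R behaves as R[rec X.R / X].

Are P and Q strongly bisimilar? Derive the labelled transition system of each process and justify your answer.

NO

LTS(P): 5 reachable states
  m0 = a.b.b.(b.0 + b.0) ⊢ =a=> m1
  m1 = b.b.(b.0 + b.0) ⊢ =b=> m2
  m2 = b.(b.0 + b.0) ⊢ =b=> m3
  m3 = b.0 + b.0 ⊢ =b=> m4
  m4 = 0 ⊢ stopped
LTS(Q): 5 reachable states
  n0 = a.b.a.(b.0 + b.0) ⊢ =a=> n1
  n1 = b.a.(b.0 + b.0) ⊢ =b=> n2
  n2 = a.(b.0 + b.0) ⊢ =a=> n3
  n3 = b.0 + b.0 ⊢ =b=> n4
  n4 = 0 ⊢ stopped
Coarsest stable partition (strong bisimilarity classes):
  B0 = {m0}
  B1 = {m1}
  B2 = {m2}
  B3 = {m3, n3}
  B4 = {m4, n4}
  B5 = {n0}
  B6 = {n1}
  B7 = {n2}
m0 ∈ B0, n0 ∈ B5 → different blocks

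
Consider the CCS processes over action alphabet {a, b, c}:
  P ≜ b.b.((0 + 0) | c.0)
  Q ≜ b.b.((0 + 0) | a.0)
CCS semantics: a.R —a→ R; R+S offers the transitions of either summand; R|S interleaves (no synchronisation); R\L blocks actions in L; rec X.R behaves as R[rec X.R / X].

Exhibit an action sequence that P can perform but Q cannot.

bbc

LTS(P): 4 reachable states
  u0 = b.b.((0 + 0) | c.0) :: =b=> u1
  u1 = b.((0 + 0) | c.0) :: =b=> u2
  u2 = (0 + 0) | c.0 :: =c=> u3
  u3 = (0 + 0) | 0 :: (no moves)
LTS(Q): 4 reachable states
  v0 = b.b.((0 + 0) | a.0) :: =b=> v1
  v1 = b.((0 + 0) | a.0) :: =b=> v2
  v2 = (0 + 0) | a.0 :: =a=> v3
  v3 = (0 + 0) | 0 :: (no moves)
Trace ⟨bbc⟩ through P, begin at {u0}:
  [1] b ⇒ {u1}
  [2] b ⇒ {u2}
  [3] c ⇒ {u3}
  P completes σ.
Trace ⟨bbc⟩ through Q, begin at {v0}:
  [1] b ⇒ {v1}
  [2] b ⇒ {v2}
  [3] c ⇒ ∅ (Q stuck)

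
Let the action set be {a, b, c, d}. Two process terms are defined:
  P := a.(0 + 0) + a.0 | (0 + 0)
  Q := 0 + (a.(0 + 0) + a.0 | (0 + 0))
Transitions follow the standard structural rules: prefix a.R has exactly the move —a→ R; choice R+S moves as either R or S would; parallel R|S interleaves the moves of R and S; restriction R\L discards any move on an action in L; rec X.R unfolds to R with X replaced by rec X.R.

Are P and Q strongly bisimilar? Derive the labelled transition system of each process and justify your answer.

P ~ Q

Reachable graph of P (3 states):
  m0 = a.(0 + 0) + a.0 | (0 + 0) :: --a--▸ m1, --a--▸ m2
  m1 = 0 + 0 :: ·
  m2 = 0 | (0 + 0) :: ·
Reachable graph of Q (3 states):
  n0 = 0 + (a.(0 + 0) + a.0 | (0 + 0)) :: --a--▸ n1, --a--▸ n2
  n1 = 0 + 0 :: ·
  n2 = 0 | (0 + 0) :: ·
Coarsest stable partition (strong bisimilarity classes):
  B0 = {m0, n0}
  B1 = {m1, m2, n1, n2}
m0 ∈ B0, n0 ∈ B0 → same block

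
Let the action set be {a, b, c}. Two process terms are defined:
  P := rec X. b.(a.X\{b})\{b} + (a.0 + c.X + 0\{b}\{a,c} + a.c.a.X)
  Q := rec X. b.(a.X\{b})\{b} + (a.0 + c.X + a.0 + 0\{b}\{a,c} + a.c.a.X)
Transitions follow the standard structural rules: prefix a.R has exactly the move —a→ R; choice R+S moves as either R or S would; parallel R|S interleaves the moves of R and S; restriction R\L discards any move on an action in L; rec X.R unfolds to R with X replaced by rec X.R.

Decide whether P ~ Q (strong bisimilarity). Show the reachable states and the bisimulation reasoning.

LTS(P): 9 reachable states
  p0 = rec X. b.(a.X\{b})\{b} + (a.0 + c.X + 0\{b}\{a,c} + a.c.a.X) has moves ··a··> p1, ··a··> p2, ··b··> p3, ··c··> p0
  p1 = 0 has moves ·
  p2 = c.a.(rec X. b.(a.X\{b})\{b} + (a.0 + c.X + 0\{b}\{a,c} + a.c.a.X)) has moves ··c··> p4
  p3 = (a.(rec X. b.(a.X\{b})\{b} + (a.0 + c.X + 0\{b}\{a,c} + a.c.a.X))\{b})\{b} has moves ··a··> p5
  p4 = a.(rec X. b.(a.X\{b})\{b} + (a.0 + c.X + 0\{b}\{a,c} + a.c.a.X)) has moves ··a··> p0
  p5 = (rec X. b.(a.X\{b})\{b} + (a.0 + c.X + 0\{b}\{a,c} + a.c.a.X))\{b}\{b} has moves ··a··> p6, ··a··> p7, ··c··> p5
  p6 = (c.a.(rec X. b.(a.X\{b})\{b} + (a.0 + c.X + 0\{b}\{a,c} + a.c.a.X)))\{b}\{b} has moves ··c··> p8
  p7 = 0\{b}\{b} has moves ·
  p8 = (a.(rec X. b.(a.X\{b})\{b} + (a.0 + c.X + 0\{b}\{a,c} + a.c.a.X)))\{b}\{b} has moves ··a··> p5
LTS(Q): 9 reachable states
  q0 = rec X. b.(a.X\{b})\{b} + (a.0 + c.X + a.0 + 0\{b}\{a,c} + a.c.a.X) has moves ··a··> q1, ··a··> q2, ··b··> q3, ··c··> q0
  q1 = 0 has moves ·
  q2 = c.a.(rec X. b.(a.X\{b})\{b} + (a.0 + c.X + a.0 + 0\{b}\{a,c} + a.c.a.X)) has moves ··c··> q4
  q3 = (a.(rec X. b.(a.X\{b})\{b} + (a.0 + c.X + a.0 + 0\{b}\{a,c} + a.c.a.X))\{b})\{b} has moves ··a··> q5
  q4 = a.(rec X. b.(a.X\{b})\{b} + (a.0 + c.X + a.0 + 0\{b}\{a,c} + a.c.a.X)) has moves ··a··> q0
  q5 = (rec X. b.(a.X\{b})\{b} + (a.0 + c.X + a.0 + 0\{b}\{a,c} + a.c.a.X))\{b}\{b} has moves ··a··> q6, ··a··> q7, ··c··> q5
  q6 = (c.a.(rec X. b.(a.X\{b})\{b} + (a.0 + c.X + a.0 + 0\{b}\{a,c} + a.c.a.X)))\{b}\{b} has moves ··c··> q8
  q7 = 0\{b}\{b} has moves ·
  q8 = (a.(rec X. b.(a.X\{b})\{b} + (a.0 + c.X + a.0 + 0\{b}\{a,c} + a.c.a.X)))\{b}\{b} has moves ··a··> q5
Bisimilarity quotient blocks:
  B0 = {p0, q0}
  B1 = {p1, p7, q1, q7}
  B2 = {p2, q2}
  B3 = {p4, q4}
  B4 = {p3, p8, q3, q8}
  B5 = {p5, q5}
  B6 = {p6, q6}
p0 ∈ B0, q0 ∈ B0 → same block

YES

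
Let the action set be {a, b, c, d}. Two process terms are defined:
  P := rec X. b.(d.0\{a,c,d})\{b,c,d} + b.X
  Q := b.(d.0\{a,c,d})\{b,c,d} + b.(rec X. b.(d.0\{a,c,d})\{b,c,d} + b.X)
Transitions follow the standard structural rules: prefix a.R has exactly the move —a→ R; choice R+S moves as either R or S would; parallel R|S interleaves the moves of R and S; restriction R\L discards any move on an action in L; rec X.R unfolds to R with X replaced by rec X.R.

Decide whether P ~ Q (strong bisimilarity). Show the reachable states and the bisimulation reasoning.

Reachable graph of P (2 states):
  p0 = rec X. b.(d.0\{a,c,d})\{b,c,d} + b.X | --b--▸ p0, --b--▸ p1
  p1 = (d.0\{a,c,d})\{b,c,d} | ∅
Reachable graph of Q (3 states):
  q0 = b.(d.0\{a,c,d})\{b,c,d} + b.(rec X. b.(d.0\{a,c,d})\{b,c,d} + b.X) | --b--▸ q1, --b--▸ q2
  q1 = (d.0\{a,c,d})\{b,c,d} | ∅
  q2 = rec X. b.(d.0\{a,c,d})\{b,c,d} + b.X | --b--▸ q1, --b--▸ q2
Bisimilarity quotient blocks:
  B0 = {p0, q0, q2}
  B1 = {p1, q1}
p0 ∈ B0, q0 ∈ B0 → same block

bisimilar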